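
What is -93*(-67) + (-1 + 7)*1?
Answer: 6237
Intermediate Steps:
-93*(-67) + (-1 + 7)*1 = 6231 + 6*1 = 6231 + 6 = 6237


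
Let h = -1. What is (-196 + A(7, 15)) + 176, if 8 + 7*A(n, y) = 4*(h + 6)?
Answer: -128/7 ≈ -18.286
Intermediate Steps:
A(n, y) = 12/7 (A(n, y) = -8/7 + (4*(-1 + 6))/7 = -8/7 + (4*5)/7 = -8/7 + (1/7)*20 = -8/7 + 20/7 = 12/7)
(-196 + A(7, 15)) + 176 = (-196 + 12/7) + 176 = -1360/7 + 176 = -128/7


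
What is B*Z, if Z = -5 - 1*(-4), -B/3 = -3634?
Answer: -10902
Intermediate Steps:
B = 10902 (B = -3*(-3634) = 10902)
Z = -1 (Z = -5 + 4 = -1)
B*Z = 10902*(-1) = -10902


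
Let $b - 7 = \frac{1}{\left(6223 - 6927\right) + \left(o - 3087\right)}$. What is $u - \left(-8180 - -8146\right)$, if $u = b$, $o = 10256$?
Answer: $\frac{265066}{6465} \approx 41.0$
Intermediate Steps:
$b = \frac{45256}{6465}$ ($b = 7 + \frac{1}{\left(6223 - 6927\right) + \left(10256 - 3087\right)} = 7 + \frac{1}{-704 + \left(10256 - 3087\right)} = 7 + \frac{1}{-704 + 7169} = 7 + \frac{1}{6465} = \frac{45256}{6465} \approx 7.0002$)
$u = \frac{45256}{6465} \approx 7.0002$
$u - \left(-8180 - -8146\right) = \frac{45256}{6465} - \left(-8180 - -8146\right) = \frac{45256}{6465} - \left(-8180 + 8146\right) = \frac{45256}{6465} - -34 = \frac{45256}{6465} + 34 = \frac{265066}{6465}$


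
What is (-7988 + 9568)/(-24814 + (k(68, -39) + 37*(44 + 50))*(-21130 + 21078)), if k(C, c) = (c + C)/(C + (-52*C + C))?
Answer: -1343000/174819123 ≈ -0.0076822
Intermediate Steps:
k(C, c) = -(C + c)/(50*C) (k(C, c) = (C + c)/(C - 51*C) = (C + c)/((-50*C)) = (C + c)*(-1/(50*C)) = -(C + c)/(50*C))
(-7988 + 9568)/(-24814 + (k(68, -39) + 37*(44 + 50))*(-21130 + 21078)) = (-7988 + 9568)/(-24814 + ((1/50)*(-1*68 - 1*(-39))/68 + 37*(44 + 50))*(-21130 + 21078)) = 1580/(-24814 + ((1/50)*(1/68)*(-68 + 39) + 37*94)*(-52)) = 1580/(-24814 + ((1/50)*(1/68)*(-29) + 3478)*(-52)) = 1580/(-24814 + (-29/3400 + 3478)*(-52)) = 1580/(-24814 + (11825171/3400)*(-52)) = 1580/(-24814 - 153727223/850) = 1580/(-174819123/850) = 1580*(-850/174819123) = -1343000/174819123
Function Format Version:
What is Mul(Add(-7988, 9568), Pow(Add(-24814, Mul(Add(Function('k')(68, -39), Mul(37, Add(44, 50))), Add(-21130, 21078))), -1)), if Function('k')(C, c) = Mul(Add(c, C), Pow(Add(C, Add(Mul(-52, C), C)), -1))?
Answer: Rational(-1343000, 174819123) ≈ -0.0076822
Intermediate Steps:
Function('k')(C, c) = Mul(Rational(-1, 50), Pow(C, -1), Add(C, c)) (Function('k')(C, c) = Mul(Add(C, c), Pow(Add(C, Mul(-51, C)), -1)) = Mul(Add(C, c), Pow(Mul(-50, C), -1)) = Mul(Add(C, c), Mul(Rational(-1, 50), Pow(C, -1))) = Mul(Rational(-1, 50), Pow(C, -1), Add(C, c)))
Mul(Add(-7988, 9568), Pow(Add(-24814, Mul(Add(Function('k')(68, -39), Mul(37, Add(44, 50))), Add(-21130, 21078))), -1)) = Mul(Add(-7988, 9568), Pow(Add(-24814, Mul(Add(Mul(Rational(1, 50), Pow(68, -1), Add(Mul(-1, 68), Mul(-1, -39))), Mul(37, Add(44, 50))), Add(-21130, 21078))), -1)) = Mul(1580, Pow(Add(-24814, Mul(Add(Mul(Rational(1, 50), Rational(1, 68), Add(-68, 39)), Mul(37, 94)), -52)), -1)) = Mul(1580, Pow(Add(-24814, Mul(Add(Mul(Rational(1, 50), Rational(1, 68), -29), 3478), -52)), -1)) = Mul(1580, Pow(Add(-24814, Mul(Add(Rational(-29, 3400), 3478), -52)), -1)) = Mul(1580, Pow(Add(-24814, Mul(Rational(11825171, 3400), -52)), -1)) = Mul(1580, Pow(Add(-24814, Rational(-153727223, 850)), -1)) = Mul(1580, Pow(Rational(-174819123, 850), -1)) = Mul(1580, Rational(-850, 174819123)) = Rational(-1343000, 174819123)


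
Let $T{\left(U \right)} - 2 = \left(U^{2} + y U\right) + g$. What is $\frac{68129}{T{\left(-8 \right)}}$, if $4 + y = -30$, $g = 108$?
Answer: $\frac{68129}{446} \approx 152.76$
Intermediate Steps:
$y = -34$ ($y = -4 - 30 = -34$)
$T{\left(U \right)} = 110 + U^{2} - 34 U$ ($T{\left(U \right)} = 2 + \left(\left(U^{2} - 34 U\right) + 108\right) = 2 + \left(108 + U^{2} - 34 U\right) = 110 + U^{2} - 34 U$)
$\frac{68129}{T{\left(-8 \right)}} = \frac{68129}{110 + \left(-8\right)^{2} - -272} = \frac{68129}{110 + 64 + 272} = \frac{68129}{446}$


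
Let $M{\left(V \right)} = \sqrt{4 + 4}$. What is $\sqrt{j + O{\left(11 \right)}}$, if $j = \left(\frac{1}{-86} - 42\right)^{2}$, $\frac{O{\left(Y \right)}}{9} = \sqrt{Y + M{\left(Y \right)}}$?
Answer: $\frac{\sqrt{13053769 + 66564 \sqrt{11 + 2 \sqrt{2}}}}{86} \approx 42.408$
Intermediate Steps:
$M{\left(V \right)} = 2 \sqrt{2}$ ($M{\left(V \right)} = \sqrt{8} = 2 \sqrt{2}$)
$O{\left(Y \right)} = 9 \sqrt{Y + 2 \sqrt{2}}$
$j = \frac{13053769}{7396}$ ($j = \left(- \frac{1}{86} - 42\right)^{2} = \left(- \frac{3613}{86}\right)^{2} = \frac{13053769}{7396} \approx 1765.0$)
$\sqrt{j + O{\left(11 \right)}} = \sqrt{\frac{13053769}{7396} + 9 \sqrt{11 + 2 \sqrt{2}}}$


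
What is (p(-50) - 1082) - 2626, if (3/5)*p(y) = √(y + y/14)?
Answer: -3708 + 25*I*√105/21 ≈ -3708.0 + 12.199*I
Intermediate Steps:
p(y) = 5*√210*√y/42 (p(y) = 5*√(y + y/14)/3 = 5*√(15*y/14)/3 = 5*(√210*√y/14)/3 = 5*√210*√y/42)
(p(-50) - 1082) - 2626 = (5*√210*√(-50)/42 - 1082) - 2626 = (5*√210*(5*I*√2)/42 - 1082) - 2626 = (25*I*√105/21 - 1082) - 2626 = (-1082 + 25*I*√105/21) - 2626 = -3708 + 25*I*√105/21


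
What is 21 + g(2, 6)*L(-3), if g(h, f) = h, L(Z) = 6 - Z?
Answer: 39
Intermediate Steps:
21 + g(2, 6)*L(-3) = 21 + 2*(6 - 1*(-3)) = 21 + 2*(6 + 3) = 21 + 2*9 = 21 + 18 = 39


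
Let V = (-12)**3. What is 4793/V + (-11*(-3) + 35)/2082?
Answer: -1643587/599616 ≈ -2.7411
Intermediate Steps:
V = -1728
4793/V + (-11*(-3) + 35)/2082 = 4793/(-1728) + (-11*(-3) + 35)/2082 = 4793*(-1/1728) + (33 + 35)*(1/2082) = -4793/1728 + 68*(1/2082) = -4793/1728 + 34/1041 = -1643587/599616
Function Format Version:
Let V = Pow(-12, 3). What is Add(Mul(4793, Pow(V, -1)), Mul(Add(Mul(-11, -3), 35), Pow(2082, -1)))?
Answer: Rational(-1643587, 599616) ≈ -2.7411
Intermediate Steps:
V = -1728
Add(Mul(4793, Pow(V, -1)), Mul(Add(Mul(-11, -3), 35), Pow(2082, -1))) = Add(Mul(4793, Pow(-1728, -1)), Mul(Add(Mul(-11, -3), 35), Pow(2082, -1))) = Add(Mul(4793, Rational(-1, 1728)), Mul(Add(33, 35), Rational(1, 2082))) = Add(Rational(-4793, 1728), Mul(68, Rational(1, 2082))) = Add(Rational(-4793, 1728), Rational(34, 1041)) = Rational(-1643587, 599616)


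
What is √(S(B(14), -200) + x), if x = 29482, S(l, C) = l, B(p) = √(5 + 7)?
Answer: √(29482 + 2*√3) ≈ 171.71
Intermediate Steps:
B(p) = 2*√3 (B(p) = √12 = 2*√3)
√(S(B(14), -200) + x) = √(2*√3 + 29482) = √(29482 + 2*√3)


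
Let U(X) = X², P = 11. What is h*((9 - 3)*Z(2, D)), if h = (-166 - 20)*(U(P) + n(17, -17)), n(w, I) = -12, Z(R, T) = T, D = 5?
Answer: -608220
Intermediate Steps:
h = -20274 (h = (-166 - 20)*(11² - 12) = -186*(121 - 12) = -186*109 = -20274)
h*((9 - 3)*Z(2, D)) = -20274*(9 - 3)*5 = -121644*5 = -20274*30 = -608220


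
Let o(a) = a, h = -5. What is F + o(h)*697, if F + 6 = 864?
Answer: -2627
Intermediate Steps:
F = 858 (F = -6 + 864 = 858)
F + o(h)*697 = 858 - 5*697 = 858 - 3485 = -2627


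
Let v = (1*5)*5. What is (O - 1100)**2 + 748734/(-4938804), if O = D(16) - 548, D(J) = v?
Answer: 2168241015497/823134 ≈ 2.6341e+6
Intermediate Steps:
v = 25 (v = 5*5 = 25)
D(J) = 25
O = -523 (O = 25 - 548 = -523)
(O - 1100)**2 + 748734/(-4938804) = (-523 - 1100)**2 + 748734/(-4938804) = (-1623)**2 + 748734*(-1/4938804) = 2634129 - 124789/823134 = 2168241015497/823134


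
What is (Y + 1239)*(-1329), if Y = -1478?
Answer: 317631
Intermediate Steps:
(Y + 1239)*(-1329) = (-1478 + 1239)*(-1329) = -239*(-1329) = 317631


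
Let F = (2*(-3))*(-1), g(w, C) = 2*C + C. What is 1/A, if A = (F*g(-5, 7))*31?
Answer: 1/3906 ≈ 0.00025602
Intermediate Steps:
g(w, C) = 3*C
F = 6 (F = -6*(-1) = 6)
A = 3906 (A = (6*(3*7))*31 = (6*21)*31 = 126*31 = 3906)
1/A = 1/3906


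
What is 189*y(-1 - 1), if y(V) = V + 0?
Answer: -378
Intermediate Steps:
y(V) = V
189*y(-1 - 1) = 189*(-1 - 1) = 189*(-2) = -378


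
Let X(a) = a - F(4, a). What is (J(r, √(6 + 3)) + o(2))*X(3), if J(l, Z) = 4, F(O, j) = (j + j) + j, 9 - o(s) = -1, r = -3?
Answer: -84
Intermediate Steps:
o(s) = 10 (o(s) = 9 - 1*(-1) = 9 + 1 = 10)
F(O, j) = 3*j (F(O, j) = 2*j + j = 3*j)
X(a) = -2*a (X(a) = a - 3*a = -2*a)
(J(r, √(6 + 3)) + o(2))*X(3) = (4 + 10)*(-2*3) = 14*(-6) = -84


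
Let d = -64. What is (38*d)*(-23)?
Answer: 55936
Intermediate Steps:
(38*d)*(-23) = (38*(-64))*(-23) = -2432*(-23) = 55936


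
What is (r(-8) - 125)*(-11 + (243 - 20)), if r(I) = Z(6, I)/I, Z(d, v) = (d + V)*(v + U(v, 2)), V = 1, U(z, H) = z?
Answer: -23532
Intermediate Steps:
Z(d, v) = 2*v*(1 + d) (Z(d, v) = (d + 1)*(v + v) = (1 + d)*(2*v) = 2*v*(1 + d))
r(I) = 14 (r(I) = (2*I*(1 + 6))/I = (2*I*7)/I = (14*I)/I = 14)
(r(-8) - 125)*(-11 + (243 - 20)) = (14 - 125)*(-11 + (243 - 20)) = -111*(-11 + 223) = -111*212 = -23532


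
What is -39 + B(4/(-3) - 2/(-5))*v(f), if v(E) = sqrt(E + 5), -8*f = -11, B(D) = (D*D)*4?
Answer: -39 + 196*sqrt(102)/225 ≈ -30.202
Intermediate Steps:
B(D) = 4*D**2 (B(D) = D**2*4 = 4*D**2)
f = 11/8 (f = -1/8*(-11) = 11/8 ≈ 1.3750)
v(E) = sqrt(5 + E)
-39 + B(4/(-3) - 2/(-5))*v(f) = -39 + (4*(4/(-3) - 2/(-5))**2)*sqrt(5 + 11/8) = -39 + (4*(4*(-1/3) - 2*(-1/5))**2)*sqrt(51/8) = -39 + (4*(-4/3 + 2/5)**2)*(sqrt(102)/4) = -39 + (4*(-14/15)**2)*(sqrt(102)/4) = -39 + (4*(196/225))*(sqrt(102)/4) = -39 + 784*(sqrt(102)/4)/225 = -39 + 196*sqrt(102)/225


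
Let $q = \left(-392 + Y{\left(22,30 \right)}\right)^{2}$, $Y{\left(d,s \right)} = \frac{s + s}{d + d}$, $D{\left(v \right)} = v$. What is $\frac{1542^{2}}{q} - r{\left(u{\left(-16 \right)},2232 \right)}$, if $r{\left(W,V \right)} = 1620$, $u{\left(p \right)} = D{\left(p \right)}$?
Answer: $- \frac{29624309136}{18464209} \approx -1604.4$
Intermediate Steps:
$Y{\left(d,s \right)} = \frac{s}{d}$ ($Y{\left(d,s \right)} = \frac{2 s}{2 d} = 2 s \frac{1}{2 d} = \frac{s}{d}$)
$u{\left(p \right)} = p$
$q = \frac{18464209}{121}$ ($q = \left(-392 + \frac{30}{22}\right)^{2} = \left(-392 + 30 \cdot \frac{1}{22}\right)^{2} = \left(-392 + \frac{15}{11}\right)^{2} = \left(- \frac{4297}{11}\right)^{2} = \frac{18464209}{121} \approx 1.526 \cdot 10^{5}$)
$\frac{1542^{2}}{q} - r{\left(u{\left(-16 \right)},2232 \right)} = \frac{1542^{2}}{\frac{18464209}{121}} - 1620 = 2377764 \cdot \frac{121}{18464209} - 1620 = \frac{287709444}{18464209} - 1620 = - \frac{29624309136}{18464209}$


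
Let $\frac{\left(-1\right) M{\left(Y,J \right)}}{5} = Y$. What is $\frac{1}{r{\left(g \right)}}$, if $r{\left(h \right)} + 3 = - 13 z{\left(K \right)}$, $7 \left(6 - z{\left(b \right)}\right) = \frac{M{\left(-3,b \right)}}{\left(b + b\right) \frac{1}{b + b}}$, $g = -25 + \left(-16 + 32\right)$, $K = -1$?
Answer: $- \frac{7}{372} \approx -0.018817$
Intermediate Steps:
$M{\left(Y,J \right)} = - 5 Y$
$g = -9$ ($g = -25 + 16 = -9$)
$z{\left(b \right)} = \frac{27}{7}$ ($z{\left(b \right)} = 6 - \frac{\left(-5\right) \left(-3\right) \frac{1}{\left(b + b\right) \frac{1}{b + b}}}{7} = 6 - \frac{15 \frac{1}{2 b \frac{1}{2 b}}}{7} = 6 - \frac{15 \cdot 1^{-1}}{7} = 6 - \frac{15 \cdot 1}{7} = 6 - \frac{15}{7} = \frac{27}{7}$)
$r{\left(h \right)} = - \frac{372}{7}$ ($r{\left(h \right)} = -3 - \frac{351}{7} = - \frac{372}{7}$)
$\frac{1}{r{\left(g \right)}} = \frac{1}{- \frac{372}{7}} = - \frac{7}{372}$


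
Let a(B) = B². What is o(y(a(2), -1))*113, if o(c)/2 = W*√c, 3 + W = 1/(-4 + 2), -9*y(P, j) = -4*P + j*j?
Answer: -791*√15/3 ≈ -1021.2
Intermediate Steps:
y(P, j) = -j²/9 + 4*P/9 (y(P, j) = -(-4*P + j*j)/9 = -(-4*P + j²)/9 = -(j² - 4*P)/9 = -j²/9 + 4*P/9)
W = -7/2 (W = -3 + 1/(-4 + 2) = -3 + 1/(-2) = -3 - ½ = -7/2 ≈ -3.5000)
o(c) = -7*√c (o(c) = 2*(-7*√c/2) = -7*√c)
o(y(a(2), -1))*113 = -7*√(-⅑*(-1)² + (4/9)*2²)*113 = -7*√(-⅑*1 + (4/9)*4)*113 = -7*√(-⅑ + 16/9)*113 = -7*√15/3*113 = -791*√15/3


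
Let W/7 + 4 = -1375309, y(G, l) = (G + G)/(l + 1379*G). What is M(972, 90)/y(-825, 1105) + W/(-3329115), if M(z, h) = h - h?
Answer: 9627191/3329115 ≈ 2.8918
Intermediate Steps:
y(G, l) = 2*G/(l + 1379*G) (y(G, l) = (2*G)/(l + 1379*G) = 2*G/(l + 1379*G))
W = -9627191 (W = -28 + 7*(-1375309) = -28 - 9627163 = -9627191)
M(z, h) = 0
M(972, 90)/y(-825, 1105) + W/(-3329115) = 0/((2*(-825)/(1105 + 1379*(-825)))) - 9627191/(-3329115) = 0/((2*(-825)/(1105 - 1137675))) - 9627191*(-1/3329115) = 0/((2*(-825)/(-1136570))) + 9627191/3329115 = 0/((2*(-825)*(-1/1136570))) + 9627191/3329115 = 0/(165/113657) + 9627191/3329115 = 0*(113657/165) + 9627191/3329115 = 0 + 9627191/3329115 = 9627191/3329115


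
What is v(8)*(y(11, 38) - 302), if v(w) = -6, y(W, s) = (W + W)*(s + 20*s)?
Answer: -103524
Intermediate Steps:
y(W, s) = 42*W*s (y(W, s) = (2*W)*(21*s) = 42*W*s)
v(8)*(y(11, 38) - 302) = -6*(42*11*38 - 302) = -6*(17556 - 302) = -6*17254 = -103524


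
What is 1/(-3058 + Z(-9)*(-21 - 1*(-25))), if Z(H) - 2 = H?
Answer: -1/3086 ≈ -0.00032404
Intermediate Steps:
Z(H) = 2 + H
1/(-3058 + Z(-9)*(-21 - 1*(-25))) = 1/(-3058 + (2 - 9)*(-21 - 1*(-25))) = 1/(-3058 - 7*(-21 + 25)) = 1/(-3058 - 7*4) = 1/(-3058 - 28) = 1/(-3086) = -1/3086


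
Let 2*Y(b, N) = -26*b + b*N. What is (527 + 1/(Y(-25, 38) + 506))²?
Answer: 35198637769/126736 ≈ 2.7773e+5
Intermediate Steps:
Y(b, N) = -13*b + N*b/2 (Y(b, N) = (-26*b + b*N)/2 = (-26*b + N*b)/2 = -13*b + N*b/2)
(527 + 1/(Y(-25, 38) + 506))² = (527 + 1/((½)*(-25)*(-26 + 38) + 506))² = (527 + 1/((½)*(-25)*12 + 506))² = (527 + 1/(-150 + 506))² = (527 + 1/356)² = (187613/356)² = 35198637769/126736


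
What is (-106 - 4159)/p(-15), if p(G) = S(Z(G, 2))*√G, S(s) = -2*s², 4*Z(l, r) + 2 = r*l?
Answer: -853*I*√15/384 ≈ -8.6033*I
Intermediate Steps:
Z(l, r) = -½ + l*r/4 (Z(l, r) = -½ + (r*l)/4 = -½ + (l*r)/4 = -½ + l*r/4)
p(G) = -2*√G*(-½ + G/2)² (p(G) = (-2*(-½ + (¼)*G*2)²)*√G = (-2*(-½ + G/2)²)*√G = -2*√G*(-½ + G/2)²)
(-106 - 4159)/p(-15) = (-106 - 4159)/((-√(-15)*(-1 - 15)²/2)) = -4265*I*√15/1920 = -853*I*√15/384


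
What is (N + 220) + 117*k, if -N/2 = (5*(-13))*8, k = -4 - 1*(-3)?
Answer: 1143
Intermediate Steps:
k = -1 (k = -4 + 3 = -1)
N = 1040 (N = -2*5*(-13)*8 = -(-130)*8 = -2*(-520) = 1040)
(N + 220) + 117*k = (1040 + 220) + 117*(-1) = 1260 - 117 = 1143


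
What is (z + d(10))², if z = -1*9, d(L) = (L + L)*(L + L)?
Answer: 152881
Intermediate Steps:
d(L) = 4*L² (d(L) = (2*L)*(2*L) = 4*L²)
z = -9
(z + d(10))² = (-9 + 4*10²)² = (-9 + 4*100)² = (-9 + 400)² = 391² = 152881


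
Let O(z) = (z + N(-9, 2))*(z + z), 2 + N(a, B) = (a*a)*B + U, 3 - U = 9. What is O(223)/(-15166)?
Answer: -84071/7583 ≈ -11.087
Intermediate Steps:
U = -6 (U = 3 - 1*9 = 3 - 9 = -6)
N(a, B) = -8 + B*a² (N(a, B) = -2 + ((a*a)*B - 6) = -2 + (a²*B - 6) = -2 + (B*a² - 6) = -2 + (-6 + B*a²) = -8 + B*a²)
O(z) = 2*z*(154 + z) (O(z) = (z + (-8 + 2*(-9)²))*(z + z) = (z + (-8 + 2*81))*(2*z) = (z + (-8 + 162))*(2*z) = (z + 154)*(2*z) = (154 + z)*(2*z) = 2*z*(154 + z))
O(223)/(-15166) = (2*223*(154 + 223))/(-15166) = (2*223*377)*(-1/15166) = 168142*(-1/15166) = -84071/7583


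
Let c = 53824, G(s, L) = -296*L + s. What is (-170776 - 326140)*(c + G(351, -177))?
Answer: -52954847372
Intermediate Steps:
G(s, L) = s - 296*L
(-170776 - 326140)*(c + G(351, -177)) = (-170776 - 326140)*(53824 + (351 - 296*(-177))) = -496916*(53824 + (351 + 52392)) = -496916*(53824 + 52743) = -496916*106567 = -52954847372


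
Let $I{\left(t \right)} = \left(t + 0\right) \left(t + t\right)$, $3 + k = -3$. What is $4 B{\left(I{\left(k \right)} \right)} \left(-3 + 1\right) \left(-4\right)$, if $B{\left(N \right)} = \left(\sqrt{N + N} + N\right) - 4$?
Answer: $2560$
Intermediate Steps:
$k = -6$ ($k = -3 - 3 = -6$)
$I{\left(t \right)} = 2 t^{2}$ ($I{\left(t \right)} = t 2 t = 2 t^{2}$)
$B{\left(N \right)} = -4 + N + \sqrt{2} \sqrt{N}$ ($B{\left(N \right)} = \left(\sqrt{2 N} + N\right) - 4 = \left(\sqrt{2} \sqrt{N} + N\right) - 4 = \left(N + \sqrt{2} \sqrt{N}\right) - 4 = -4 + N + \sqrt{2} \sqrt{N}$)
$4 B{\left(I{\left(k \right)} \right)} \left(-3 + 1\right) \left(-4\right) = 4 \left(-4 + 2 \left(-6\right)^{2} + \sqrt{2} \sqrt{2 \left(-6\right)^{2}}\right) \left(-3 + 1\right) \left(-4\right) = 4 \left(-4 + 2 \cdot 36 + \sqrt{2} \sqrt{2 \cdot 36}\right) \left(\left(-2\right) \left(-4\right)\right) = 4 \left(-4 + 72 + \sqrt{2} \sqrt{72}\right) 8 = 4 \left(-4 + 72 + \sqrt{2} \cdot 6 \sqrt{2}\right) 8 = 4 \left(-4 + 72 + 12\right) 8 = 4 \cdot 80 \cdot 8 = 320 \cdot 8 = 2560$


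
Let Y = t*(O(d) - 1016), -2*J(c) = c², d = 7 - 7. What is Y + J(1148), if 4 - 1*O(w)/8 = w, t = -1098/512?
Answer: -21018937/32 ≈ -6.5684e+5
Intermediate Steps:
d = 0
J(c) = -c²/2
t = -549/256 (t = -1098*1/512 = -549/256 ≈ -2.1445)
O(w) = 32 - 8*w
Y = 67527/32 (Y = -549*((32 - 8*0) - 1016)/256 = -549*((32 + 0) - 1016)/256 = -549*(32 - 1016)/256 = -549/256*(-984) = 67527/32 ≈ 2110.2)
Y + J(1148) = 67527/32 - ½*1148² = 67527/32 - ½*1317904 = 67527/32 - 658952 = -21018937/32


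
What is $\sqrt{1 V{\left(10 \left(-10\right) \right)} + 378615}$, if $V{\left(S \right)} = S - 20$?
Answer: $3 \sqrt{42055} \approx 615.22$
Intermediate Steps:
$V{\left(S \right)} = -20 + S$
$\sqrt{1 V{\left(10 \left(-10\right) \right)} + 378615} = \sqrt{1 \left(-20 + 10 \left(-10\right)\right) + 378615} = \sqrt{1 \left(-20 - 100\right) + 378615} = \sqrt{1 \left(-120\right) + 378615} = \sqrt{-120 + 378615} = \sqrt{378495} = 3 \sqrt{42055}$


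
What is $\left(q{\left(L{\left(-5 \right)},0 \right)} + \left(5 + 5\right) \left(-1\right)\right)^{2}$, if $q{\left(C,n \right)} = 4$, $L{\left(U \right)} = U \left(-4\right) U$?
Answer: $36$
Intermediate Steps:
$L{\left(U \right)} = - 4 U^{2}$ ($L{\left(U \right)} = - 4 U U = - 4 U^{2}$)
$\left(q{\left(L{\left(-5 \right)},0 \right)} + \left(5 + 5\right) \left(-1\right)\right)^{2} = \left(4 + \left(5 + 5\right) \left(-1\right)\right)^{2} = \left(4 + 10 \left(-1\right)\right)^{2} = \left(4 - 10\right)^{2} = \left(-6\right)^{2} = 36$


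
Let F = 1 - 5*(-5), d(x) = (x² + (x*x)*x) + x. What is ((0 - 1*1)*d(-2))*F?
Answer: 156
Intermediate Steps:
d(x) = x + x² + x³ (d(x) = (x² + x²*x) + x = (x² + x³) + x = x + x² + x³)
F = 26 (F = 1 + 25 = 26)
((0 - 1*1)*d(-2))*F = ((0 - 1*1)*(-2*(1 - 2 + (-2)²)))*26 = ((0 - 1)*(-2*(1 - 2 + 4)))*26 = -(-2)*3*26 = -1*(-6)*26 = 6*26 = 156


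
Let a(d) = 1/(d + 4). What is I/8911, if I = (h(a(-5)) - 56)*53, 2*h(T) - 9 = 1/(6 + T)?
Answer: -13621/44555 ≈ -0.30571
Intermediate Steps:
a(d) = 1/(4 + d)
h(T) = 9/2 + 1/(2*(6 + T))
I = -13621/5 (I = ((55 + 9/(4 - 5))/(2*(6 + 1/(4 - 5))) - 56)*53 = ((55 + 9/(-1))/(2*(6 + 1/(-1))) - 56)*53 = ((55 + 9*(-1))/(2*(6 - 1)) - 56)*53 = ((½)*(55 - 9)/5 - 56)*53 = ((½)*(⅕)*46 - 56)*53 = (23/5 - 56)*53 = -257/5*53 = -13621/5 ≈ -2724.2)
I/8911 = -13621/5/8911 = -13621/5*1/8911 = -13621/44555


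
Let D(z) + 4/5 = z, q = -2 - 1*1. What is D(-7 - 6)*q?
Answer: 207/5 ≈ 41.400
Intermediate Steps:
q = -3 (q = -2 - 1 = -3)
D(z) = -⅘ + z
D(-7 - 6)*q = (-⅘ + (-7 - 6))*(-3) = (-⅘ - 13)*(-3) = -69/5*(-3) = 207/5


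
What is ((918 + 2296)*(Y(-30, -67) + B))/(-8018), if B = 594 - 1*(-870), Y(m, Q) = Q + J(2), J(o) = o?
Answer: -2248193/4009 ≈ -560.79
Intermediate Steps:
Y(m, Q) = 2 + Q (Y(m, Q) = Q + 2 = 2 + Q)
B = 1464 (B = 594 + 870 = 1464)
((918 + 2296)*(Y(-30, -67) + B))/(-8018) = ((918 + 2296)*((2 - 67) + 1464))/(-8018) = (3214*(-65 + 1464))*(-1/8018) = (3214*1399)*(-1/8018) = 4496386*(-1/8018) = -2248193/4009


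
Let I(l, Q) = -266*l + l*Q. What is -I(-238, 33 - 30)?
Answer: -62594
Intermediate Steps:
I(l, Q) = -266*l + Q*l
-I(-238, 33 - 30) = -(-238)*(-266 + (33 - 30)) = -(-238)*(-266 + 3) = -(-238)*(-263) = -1*62594 = -62594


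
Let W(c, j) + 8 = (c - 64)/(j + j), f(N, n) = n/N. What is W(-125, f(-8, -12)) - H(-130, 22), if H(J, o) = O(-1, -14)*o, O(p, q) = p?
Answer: -49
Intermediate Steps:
H(J, o) = -o
W(c, j) = -8 + (-64 + c)/(2*j) (W(c, j) = -8 + (c - 64)/(j + j) = -8 + (-64 + c)/((2*j)) = -8 + (-64 + c)*(1/(2*j)) = -8 + (-64 + c)/(2*j))
W(-125, f(-8, -12)) - H(-130, 22) = (-64 - 125 - (-192)/(-8))/(2*((-12/(-8)))) - (-1)*22 = (-64 - 125 - (-192)*(-1)/8)/(2*((-12*(-⅛)))) - 1*(-22) = (-64 - 125 - 16*3/2)/(2*(3/2)) + 22 = (½)*(⅔)*(-64 - 125 - 24) + 22 = (½)*(⅔)*(-213) + 22 = -71 + 22 = -49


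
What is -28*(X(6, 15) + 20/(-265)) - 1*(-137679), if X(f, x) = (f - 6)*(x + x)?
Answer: 7297099/53 ≈ 1.3768e+5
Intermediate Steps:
X(f, x) = 2*x*(-6 + f) (X(f, x) = (-6 + f)*(2*x) = 2*x*(-6 + f))
-28*(X(6, 15) + 20/(-265)) - 1*(-137679) = -28*(2*15*(-6 + 6) + 20/(-265)) - 1*(-137679) = -28*(2*15*0 + 20*(-1/265)) + 137679 = -28*(0 - 4/53) + 137679 = -28*(-4/53) + 137679 = 112/53 + 137679 = 7297099/53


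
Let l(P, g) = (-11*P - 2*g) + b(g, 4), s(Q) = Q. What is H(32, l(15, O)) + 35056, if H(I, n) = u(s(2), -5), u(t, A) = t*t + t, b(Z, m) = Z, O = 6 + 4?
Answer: 35062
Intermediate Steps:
O = 10
u(t, A) = t + t² (u(t, A) = t² + t = t + t²)
l(P, g) = -g - 11*P (l(P, g) = (-11*P - 2*g) + g = -g - 11*P)
H(I, n) = 6 (H(I, n) = 2*(1 + 2) = 2*3 = 6)
H(32, l(15, O)) + 35056 = 6 + 35056 = 35062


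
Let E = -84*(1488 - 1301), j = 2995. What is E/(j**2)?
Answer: -15708/8970025 ≈ -0.0017512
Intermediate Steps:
E = -15708 (E = -84*187 = -15708)
E/(j**2) = -15708/(2995**2) = -15708/8970025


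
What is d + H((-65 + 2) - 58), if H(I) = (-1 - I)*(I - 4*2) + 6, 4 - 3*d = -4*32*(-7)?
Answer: -47314/3 ≈ -15771.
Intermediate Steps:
d = -892/3 (d = 4/3 - (-4*32)*(-7)/3 = 4/3 - (-128)*(-7)/3 = 4/3 - 1/3*896 = 4/3 - 896/3 = -892/3 ≈ -297.33)
H(I) = 6 + (-1 - I)*(-8 + I) (H(I) = (-1 - I)*(I - 8) + 6 = (-1 - I)*(-8 + I) + 6 = 6 + (-1 - I)*(-8 + I))
d + H((-65 + 2) - 58) = -892/3 + (14 - ((-65 + 2) - 58)**2 + 7*((-65 + 2) - 58)) = -892/3 + (14 - (-63 - 58)**2 + 7*(-63 - 58)) = -892/3 + (14 - 1*(-121)**2 + 7*(-121)) = -892/3 + (14 - 1*14641 - 847) = -892/3 + (14 - 14641 - 847) = -892/3 - 15474 = -47314/3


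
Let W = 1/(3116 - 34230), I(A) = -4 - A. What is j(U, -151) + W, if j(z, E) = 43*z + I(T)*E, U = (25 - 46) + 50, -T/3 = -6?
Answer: 142159865/31114 ≈ 4569.0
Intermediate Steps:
T = 18 (T = -3*(-6) = 18)
U = 29 (U = -21 + 50 = 29)
j(z, E) = -22*E + 43*z (j(z, E) = 43*z + (-4 - 1*18)*E = 43*z + (-4 - 18)*E = 43*z - 22*E = -22*E + 43*z)
W = -1/31114 (W = 1/(-31114) = -1/31114 ≈ -3.2140e-5)
j(U, -151) + W = (-22*(-151) + 43*29) - 1/31114 = (3322 + 1247) - 1/31114 = 4569 - 1/31114 = 142159865/31114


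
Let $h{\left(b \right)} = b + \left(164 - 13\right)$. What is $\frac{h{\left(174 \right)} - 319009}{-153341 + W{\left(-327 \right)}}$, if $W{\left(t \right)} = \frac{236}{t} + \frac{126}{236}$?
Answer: $\frac{12296740824}{5916823073} \approx 2.0783$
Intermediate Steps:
$h{\left(b \right)} = 151 + b$ ($h{\left(b \right)} = b + 151 = 151 + b$)
$W{\left(t \right)} = \frac{63}{118} + \frac{236}{t}$ ($W{\left(t \right)} = \frac{236}{t} + 126 \cdot \frac{1}{236} = \frac{236}{t} + \frac{63}{118} = \frac{63}{118} + \frac{236}{t}$)
$\frac{h{\left(174 \right)} - 319009}{-153341 + W{\left(-327 \right)}} = \frac{\left(151 + 174\right) - 319009}{-153341 + \left(\frac{63}{118} + \frac{236}{-327}\right)} = \frac{325 - 319009}{-153341 + \left(\frac{63}{118} + 236 \left(- \frac{1}{327}\right)\right)} = - \frac{318684}{-153341 + \left(\frac{63}{118} - \frac{236}{327}\right)} = - \frac{318684}{-153341 - \frac{7247}{38586}} = - \frac{318684}{- \frac{5916823073}{38586}} = \left(-318684\right) \left(- \frac{38586}{5916823073}\right) = \frac{12296740824}{5916823073}$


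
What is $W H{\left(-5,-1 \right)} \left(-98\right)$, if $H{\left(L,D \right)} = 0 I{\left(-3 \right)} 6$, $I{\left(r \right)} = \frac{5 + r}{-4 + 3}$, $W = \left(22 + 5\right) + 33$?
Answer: $0$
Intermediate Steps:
$W = 60$ ($W = 27 + 33 = 60$)
$I{\left(r \right)} = -5 - r$ ($I{\left(r \right)} = \frac{5 + r}{-1} = \left(5 + r\right) \left(-1\right) = -5 - r$)
$H{\left(L,D \right)} = 0$ ($H{\left(L,D \right)} = 0 \left(-5 - -3\right) 6 = 0 \left(-5 + 3\right) 6 = 0 \left(-2\right) 6 = 0 \cdot 6 = 0$)
$W H{\left(-5,-1 \right)} \left(-98\right) = 60 \cdot 0 \left(-98\right) = 0 \left(-98\right) = 0$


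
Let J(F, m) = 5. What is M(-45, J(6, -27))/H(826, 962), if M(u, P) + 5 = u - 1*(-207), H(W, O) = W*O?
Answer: 157/794612 ≈ 0.00019758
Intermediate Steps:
H(W, O) = O*W
M(u, P) = 202 + u (M(u, P) = -5 + (u - 1*(-207)) = -5 + (u + 207) = -5 + (207 + u) = 202 + u)
M(-45, J(6, -27))/H(826, 962) = (202 - 45)/((962*826)) = 157/794612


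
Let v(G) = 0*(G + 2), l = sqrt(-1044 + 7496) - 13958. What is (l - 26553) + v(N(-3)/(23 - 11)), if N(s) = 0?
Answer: -40511 + 2*sqrt(1613) ≈ -40431.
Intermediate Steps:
l = -13958 + 2*sqrt(1613) (l = sqrt(6452) - 13958 = 2*sqrt(1613) - 13958 = -13958 + 2*sqrt(1613) ≈ -13878.)
v(G) = 0 (v(G) = 0*(2 + G) = 0)
(l - 26553) + v(N(-3)/(23 - 11)) = ((-13958 + 2*sqrt(1613)) - 26553) + 0 = (-40511 + 2*sqrt(1613)) + 0 = -40511 + 2*sqrt(1613)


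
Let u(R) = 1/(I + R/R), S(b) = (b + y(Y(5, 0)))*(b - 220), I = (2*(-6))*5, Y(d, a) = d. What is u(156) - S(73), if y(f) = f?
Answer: 676493/59 ≈ 11466.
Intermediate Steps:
I = -60 (I = -12*5 = -60)
S(b) = (-220 + b)*(5 + b) (S(b) = (b + 5)*(b - 220) = (5 + b)*(-220 + b) = (-220 + b)*(5 + b))
u(R) = -1/59 (u(R) = 1/(-60 + R/R) = 1/(-60 + 1) = 1/(-59) = -1/59)
u(156) - S(73) = -1/59 - (-1100 + 73² - 215*73) = -1/59 - (-1100 + 5329 - 15695) = -1/59 - 1*(-11466) = -1/59 + 11466 = 676493/59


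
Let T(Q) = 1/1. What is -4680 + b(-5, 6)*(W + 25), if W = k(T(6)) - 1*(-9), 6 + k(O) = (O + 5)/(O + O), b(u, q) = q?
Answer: -4494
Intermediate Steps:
T(Q) = 1
k(O) = -6 + (5 + O)/(2*O) (k(O) = -6 + (O + 5)/(O + O) = -6 + (5 + O)/((2*O)) = -6 + (5 + O)*(1/(2*O)) = -6 + (5 + O)/(2*O))
W = 6 (W = (½)*(5 - 11*1)/1 - 1*(-9) = (½)*1*(5 - 11) + 9 = (½)*1*(-6) + 9 = -3 + 9 = 6)
-4680 + b(-5, 6)*(W + 25) = -4680 + 6*(6 + 25) = -4680 + 6*31 = -4680 + 186 = -4494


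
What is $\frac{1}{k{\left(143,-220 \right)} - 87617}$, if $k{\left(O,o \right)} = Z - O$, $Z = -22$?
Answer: $- \frac{1}{87782} \approx -1.1392 \cdot 10^{-5}$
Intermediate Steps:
$k{\left(O,o \right)} = -22 - O$
$\frac{1}{k{\left(143,-220 \right)} - 87617} = \frac{1}{\left(-22 - 143\right) - 87617} = \frac{1}{-165 - 87617} = \frac{1}{-87782} = - \frac{1}{87782}$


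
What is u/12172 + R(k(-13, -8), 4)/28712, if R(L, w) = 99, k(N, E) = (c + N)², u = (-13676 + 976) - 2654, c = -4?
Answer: -109909755/87370616 ≈ -1.2580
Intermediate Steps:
u = -15354 (u = -12700 - 2654 = -15354)
k(N, E) = (-4 + N)²
u/12172 + R(k(-13, -8), 4)/28712 = -15354/12172 + 99/28712 = -15354*1/12172 + 99*(1/28712) = -7677/6086 + 99/28712 = -109909755/87370616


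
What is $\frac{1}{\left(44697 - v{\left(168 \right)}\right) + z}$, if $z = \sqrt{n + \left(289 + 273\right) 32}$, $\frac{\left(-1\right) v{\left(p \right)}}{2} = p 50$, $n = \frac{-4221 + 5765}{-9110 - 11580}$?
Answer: $\frac{636186465}{39123372994397} - \frac{2 \sqrt{481155539815}}{39123372994397} \approx 1.6226 \cdot 10^{-5}$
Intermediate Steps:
$n = - \frac{772}{10345}$ ($n = \frac{1544}{-20690} = 1544 \left(- \frac{1}{20690}\right) = - \frac{772}{10345} \approx -0.074625$)
$v{\left(p \right)} = - 100 p$ ($v{\left(p \right)} = - 2 p 50 = - 2 \cdot 50 p = - 100 p$)
$z = \frac{2 \sqrt{481155539815}}{10345}$ ($z = \sqrt{- \frac{772}{10345} + \left(289 + 273\right) 32} = \sqrt{- \frac{772}{10345} + 562 \cdot 32} = \sqrt{- \frac{772}{10345} + 17984} = \sqrt{\frac{186043708}{10345}} = \frac{2 \sqrt{481155539815}}{10345} \approx 134.1$)
$\frac{1}{\left(44697 - v{\left(168 \right)}\right) + z} = \frac{1}{\left(44697 - \left(-100\right) 168\right) + \frac{2 \sqrt{481155539815}}{10345}} = \frac{1}{\left(44697 - -16800\right) + \frac{2 \sqrt{481155539815}}{10345}} = \frac{1}{\left(44697 + 16800\right) + \frac{2 \sqrt{481155539815}}{10345}} = \frac{1}{61497 + \frac{2 \sqrt{481155539815}}{10345}}$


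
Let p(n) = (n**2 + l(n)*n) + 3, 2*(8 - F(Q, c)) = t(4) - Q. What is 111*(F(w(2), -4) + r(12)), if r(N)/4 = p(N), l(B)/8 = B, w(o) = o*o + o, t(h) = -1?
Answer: 1156065/2 ≈ 5.7803e+5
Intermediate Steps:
w(o) = o + o**2 (w(o) = o**2 + o = o + o**2)
F(Q, c) = 17/2 + Q/2 (F(Q, c) = 8 - (-1 - Q)/2 = 8 + (1/2 + Q/2) = 17/2 + Q/2)
l(B) = 8*B
p(n) = 3 + 9*n**2 (p(n) = (n**2 + (8*n)*n) + 3 = (n**2 + 8*n**2) + 3 = 9*n**2 + 3 = 3 + 9*n**2)
r(N) = 12 + 36*N**2 (r(N) = 4*(3 + 9*N**2) = 12 + 36*N**2)
111*(F(w(2), -4) + r(12)) = 111*((17/2 + (2*(1 + 2))/2) + (12 + 36*12**2)) = 111*((17/2 + (2*3)/2) + (12 + 36*144)) = 111*((17/2 + (1/2)*6) + (12 + 5184)) = 111*((17/2 + 3) + 5196) = 111*(23/2 + 5196) = 111*(10415/2) = 1156065/2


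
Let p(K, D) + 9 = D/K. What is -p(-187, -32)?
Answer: 1651/187 ≈ 8.8289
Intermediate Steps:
p(K, D) = -9 + D/K
-p(-187, -32) = -(-9 - 32/(-187)) = -(-9 - 32*(-1/187)) = -(-9 + 32/187) = -1*(-1651/187) = 1651/187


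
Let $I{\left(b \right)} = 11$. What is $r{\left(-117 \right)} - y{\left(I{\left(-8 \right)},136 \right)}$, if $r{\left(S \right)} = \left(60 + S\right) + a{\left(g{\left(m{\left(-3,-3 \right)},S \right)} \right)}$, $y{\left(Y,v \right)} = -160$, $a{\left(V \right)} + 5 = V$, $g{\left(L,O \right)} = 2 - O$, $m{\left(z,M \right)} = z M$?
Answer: $217$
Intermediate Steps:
$m{\left(z,M \right)} = M z$
$a{\left(V \right)} = -5 + V$
$r{\left(S \right)} = 57$ ($r{\left(S \right)} = \left(60 + S\right) - \left(3 + S\right) = 57$)
$r{\left(-117 \right)} - y{\left(I{\left(-8 \right)},136 \right)} = 57 - -160 = 57 + 160 = 217$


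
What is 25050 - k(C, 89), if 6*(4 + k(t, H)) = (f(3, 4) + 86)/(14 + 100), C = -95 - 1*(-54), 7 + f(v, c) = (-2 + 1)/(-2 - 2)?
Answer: 68547427/2736 ≈ 25054.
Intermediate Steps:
f(v, c) = -27/4 (f(v, c) = -7 + (-2 + 1)/(-2 - 2) = -7 - 1/(-4) = -7 - 1*(-¼) = -7 + ¼ = -27/4)
C = -41 (C = -95 + 54 = -41)
k(t, H) = -10627/2736 (k(t, H) = -4 + ((-27/4 + 86)/(14 + 100))/6 = -4 + ((317/4)/114)/6 = -4 + ((317/4)*(1/114))/6 = -4 + (⅙)*(317/456) = -4 + 317/2736 = -10627/2736)
25050 - k(C, 89) = 25050 - 1*(-10627/2736) = 25050 + 10627/2736 = 68547427/2736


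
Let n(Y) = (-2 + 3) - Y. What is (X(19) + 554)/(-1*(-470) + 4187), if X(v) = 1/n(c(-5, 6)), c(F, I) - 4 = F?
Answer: 1109/9314 ≈ 0.11907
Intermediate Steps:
c(F, I) = 4 + F
n(Y) = 1 - Y
X(v) = ½ (X(v) = 1/(1 - (4 - 5)) = 1/(1 - 1*(-1)) = 1/(1 + 1) = 1/2 = ½)
(X(19) + 554)/(-1*(-470) + 4187) = (½ + 554)/(-1*(-470) + 4187) = 1109/(2*(470 + 4187)) = (1109/2)/4657 = (1109/2)*(1/4657) = 1109/9314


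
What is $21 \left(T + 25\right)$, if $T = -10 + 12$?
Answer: $567$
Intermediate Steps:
$T = 2$
$21 \left(T + 25\right) = 21 \left(2 + 25\right) = 21 \cdot 27 = 567$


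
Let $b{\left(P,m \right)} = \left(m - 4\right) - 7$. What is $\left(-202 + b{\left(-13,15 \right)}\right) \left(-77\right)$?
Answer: $15246$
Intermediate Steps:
$b{\left(P,m \right)} = -11 + m$ ($b{\left(P,m \right)} = \left(-4 + m\right) - 7 = -11 + m$)
$\left(-202 + b{\left(-13,15 \right)}\right) \left(-77\right) = \left(-202 + \left(-11 + 15\right)\right) \left(-77\right) = \left(-202 + 4\right) \left(-77\right) = \left(-198\right) \left(-77\right) = 15246$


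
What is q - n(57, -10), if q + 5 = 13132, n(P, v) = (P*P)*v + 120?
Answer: 45497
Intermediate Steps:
n(P, v) = 120 + v*P² (n(P, v) = P²*v + 120 = v*P² + 120 = 120 + v*P²)
q = 13127 (q = -5 + 13132 = 13127)
q - n(57, -10) = 13127 - (120 - 10*57²) = 13127 - (120 - 10*3249) = 13127 - (120 - 32490) = 13127 - 1*(-32370) = 13127 + 32370 = 45497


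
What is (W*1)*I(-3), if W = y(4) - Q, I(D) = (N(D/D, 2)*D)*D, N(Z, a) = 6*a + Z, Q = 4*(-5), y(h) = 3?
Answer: 2691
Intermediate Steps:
Q = -20
N(Z, a) = Z + 6*a
I(D) = 13*D² (I(D) = ((D/D + 6*2)*D)*D = ((1 + 12)*D)*D = (13*D)*D = 13*D²)
W = 23 (W = 3 - 1*(-20) = 3 + 20 = 23)
(W*1)*I(-3) = (23*1)*(13*(-3)²) = 23*(13*9) = 23*117 = 2691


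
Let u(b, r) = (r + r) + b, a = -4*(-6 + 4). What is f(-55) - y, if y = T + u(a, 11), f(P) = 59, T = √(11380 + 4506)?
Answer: 29 - 13*√94 ≈ -97.040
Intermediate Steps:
T = 13*√94 (T = √15886 = 13*√94 ≈ 126.04)
a = 8 (a = -4*(-2) = 8)
u(b, r) = b + 2*r (u(b, r) = 2*r + b = b + 2*r)
y = 30 + 13*√94 (y = 13*√94 + (8 + 2*11) = 13*√94 + (8 + 22) = 13*√94 + 30 = 30 + 13*√94 ≈ 156.04)
f(-55) - y = 59 - (30 + 13*√94) = 59 + (-30 - 13*√94) = 29 - 13*√94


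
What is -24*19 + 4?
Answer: -452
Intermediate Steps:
-24*19 + 4 = -456 + 4 = -452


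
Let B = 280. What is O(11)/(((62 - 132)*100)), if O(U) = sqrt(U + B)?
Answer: -sqrt(291)/7000 ≈ -0.0024370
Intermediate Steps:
O(U) = sqrt(280 + U) (O(U) = sqrt(U + 280) = sqrt(280 + U))
O(11)/(((62 - 132)*100)) = sqrt(280 + 11)/(((62 - 132)*100)) = sqrt(291)/((-70*100)) = sqrt(291)/(-7000) = sqrt(291)*(-1/7000) = -sqrt(291)/7000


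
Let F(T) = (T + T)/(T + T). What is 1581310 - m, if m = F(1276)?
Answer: 1581309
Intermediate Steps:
F(T) = 1 (F(T) = (2*T)/((2*T)) = (2*T)*(1/(2*T)) = 1)
m = 1
1581310 - m = 1581310 - 1*1 = 1581310 - 1 = 1581309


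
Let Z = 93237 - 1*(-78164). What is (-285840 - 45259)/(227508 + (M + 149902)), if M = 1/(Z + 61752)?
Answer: -77196725147/87994273731 ≈ -0.87729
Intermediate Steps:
Z = 171401 (Z = 93237 + 78164 = 171401)
M = 1/233153 (M = 1/(171401 + 61752) = 1/233153 ≈ 4.2890e-6)
(-285840 - 45259)/(227508 + (M + 149902)) = (-285840 - 45259)/(227508 + (1/233153 + 149902)) = -331099/(227508 + 34950101007/233153) = -331099/87994273731/233153 = -331099*233153/87994273731 = -77196725147/87994273731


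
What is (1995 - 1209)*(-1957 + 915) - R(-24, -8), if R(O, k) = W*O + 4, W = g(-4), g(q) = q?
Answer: -819112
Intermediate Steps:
W = -4
R(O, k) = 4 - 4*O (R(O, k) = -4*O + 4 = 4 - 4*O)
(1995 - 1209)*(-1957 + 915) - R(-24, -8) = (1995 - 1209)*(-1957 + 915) - (4 - 4*(-24)) = 786*(-1042) - (4 + 96) = -819012 - 1*100 = -819012 - 100 = -819112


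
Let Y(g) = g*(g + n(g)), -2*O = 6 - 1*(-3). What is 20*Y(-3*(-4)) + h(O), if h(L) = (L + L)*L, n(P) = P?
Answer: 11601/2 ≈ 5800.5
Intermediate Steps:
O = -9/2 (O = -(6 - 1*(-3))/2 = -(6 + 3)/2 = -½*9 = -9/2 ≈ -4.5000)
h(L) = 2*L² (h(L) = (2*L)*L = 2*L²)
Y(g) = 2*g² (Y(g) = g*(g + g) = g*(2*g) = 2*g²)
20*Y(-3*(-4)) + h(O) = 20*(2*(-3*(-4))²) + 2*(-9/2)² = 20*(2*12²) + 2*(81/4) = 20*(2*144) + 81/2 = 20*288 + 81/2 = 5760 + 81/2 = 11601/2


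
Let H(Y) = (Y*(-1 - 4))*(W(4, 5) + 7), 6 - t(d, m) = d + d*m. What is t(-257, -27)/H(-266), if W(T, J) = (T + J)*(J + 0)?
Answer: -1669/17290 ≈ -0.096530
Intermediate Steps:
t(d, m) = 6 - d - d*m (t(d, m) = 6 - (d + d*m) = 6 + (-d - d*m) = 6 - d - d*m)
W(T, J) = J*(J + T) (W(T, J) = (J + T)*J = J*(J + T))
H(Y) = -260*Y (H(Y) = (Y*(-1 - 4))*(5*(5 + 4) + 7) = (Y*(-5))*(5*9 + 7) = (-5*Y)*(45 + 7) = -5*Y*52 = -260*Y)
t(-257, -27)/H(-266) = (6 - 1*(-257) - 1*(-257)*(-27))/((-260*(-266))) = (6 + 257 - 6939)/69160 = -6676*1/69160 = -1669/17290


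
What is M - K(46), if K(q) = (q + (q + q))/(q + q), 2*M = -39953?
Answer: -19978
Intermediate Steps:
M = -39953/2 (M = (½)*(-39953) = -39953/2 ≈ -19977.)
K(q) = 3/2 (K(q) = (q + 2*q)/((2*q)) = (3*q)*(1/(2*q)) = 3/2)
M - K(46) = -39953/2 - 1*3/2 = -39953/2 - 3/2 = -19978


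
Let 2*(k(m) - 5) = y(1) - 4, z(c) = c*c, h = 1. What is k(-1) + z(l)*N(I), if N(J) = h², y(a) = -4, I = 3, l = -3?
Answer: 10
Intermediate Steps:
z(c) = c²
N(J) = 1 (N(J) = 1² = 1)
k(m) = 1 (k(m) = 5 + (-4 - 4)/2 = 5 + (½)*(-8) = 5 - 4 = 1)
k(-1) + z(l)*N(I) = 1 + (-3)²*1 = 1 + 9*1 = 1 + 9 = 10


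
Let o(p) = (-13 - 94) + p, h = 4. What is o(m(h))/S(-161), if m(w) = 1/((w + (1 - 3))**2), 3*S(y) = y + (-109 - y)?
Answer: 1281/436 ≈ 2.9381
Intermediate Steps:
S(y) = -109/3 (S(y) = (y + (-109 - y))/3 = (1/3)*(-109) = -109/3)
m(w) = (-2 + w)**(-2) (m(w) = 1/((w - 2)**2) = 1/((-2 + w)**2) = (-2 + w)**(-2))
o(p) = -107 + p
o(m(h))/S(-161) = (-107 + (-2 + 4)**(-2))/(-109/3) = (-107 + 2**(-2))*(-3/109) = (-107 + 1/4)*(-3/109) = -427/4*(-3/109) = 1281/436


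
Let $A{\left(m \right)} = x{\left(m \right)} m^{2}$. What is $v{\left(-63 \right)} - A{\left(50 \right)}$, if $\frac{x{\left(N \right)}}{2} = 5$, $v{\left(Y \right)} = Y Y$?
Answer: $-21031$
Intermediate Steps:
$v{\left(Y \right)} = Y^{2}$
$x{\left(N \right)} = 10$ ($x{\left(N \right)} = 2 \cdot 5 = 10$)
$A{\left(m \right)} = 10 m^{2}$
$v{\left(-63 \right)} - A{\left(50 \right)} = \left(-63\right)^{2} - 10 \cdot 50^{2} = 3969 - 10 \cdot 2500 = 3969 - 25000 = -21031$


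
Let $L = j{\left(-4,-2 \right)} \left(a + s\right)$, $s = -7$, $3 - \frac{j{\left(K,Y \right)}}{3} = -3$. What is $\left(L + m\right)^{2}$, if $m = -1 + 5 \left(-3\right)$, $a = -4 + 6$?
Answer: $11236$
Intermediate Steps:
$j{\left(K,Y \right)} = 18$ ($j{\left(K,Y \right)} = 9 - -9 = 9 + 9 = 18$)
$a = 2$
$L = -90$ ($L = 18 \left(2 - 7\right) = 18 \left(-5\right) = -90$)
$m = -16$ ($m = -1 - 15 = -16$)
$\left(L + m\right)^{2} = \left(-90 - 16\right)^{2} = \left(-106\right)^{2} = 11236$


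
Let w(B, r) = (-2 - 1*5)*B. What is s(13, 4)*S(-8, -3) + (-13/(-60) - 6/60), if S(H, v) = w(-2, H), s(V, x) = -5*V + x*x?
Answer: -41153/60 ≈ -685.88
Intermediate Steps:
s(V, x) = x² - 5*V (s(V, x) = -5*V + x² = x² - 5*V)
w(B, r) = -7*B (w(B, r) = (-2 - 5)*B = -7*B)
S(H, v) = 14 (S(H, v) = -7*(-2) = 14)
s(13, 4)*S(-8, -3) + (-13/(-60) - 6/60) = (4² - 5*13)*14 + (-13/(-60) - 6/60) = (16 - 65)*14 + (-13*(-1/60) - 6*1/60) = -49*14 + (13/60 - ⅒) = -686 + 7/60 = -41153/60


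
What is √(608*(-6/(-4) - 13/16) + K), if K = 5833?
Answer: √6251 ≈ 79.063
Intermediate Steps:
√(608*(-6/(-4) - 13/16) + K) = √(608*(-6/(-4) - 13/16) + 5833) = √(608*(-6*(-¼) - 13*1/16) + 5833) = √(608*(3/2 - 13/16) + 5833) = √(608*(11/16) + 5833) = √(418 + 5833) = √6251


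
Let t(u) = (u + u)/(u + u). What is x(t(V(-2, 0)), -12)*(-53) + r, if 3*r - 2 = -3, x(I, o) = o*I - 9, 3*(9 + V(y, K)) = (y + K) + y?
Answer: 3338/3 ≈ 1112.7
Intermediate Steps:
V(y, K) = -9 + K/3 + 2*y/3 (V(y, K) = -9 + ((y + K) + y)/3 = -9 + ((K + y) + y)/3 = -9 + (K + 2*y)/3 = -9 + (K/3 + 2*y/3) = -9 + K/3 + 2*y/3)
t(u) = 1 (t(u) = (2*u)/((2*u)) = (2*u)*(1/(2*u)) = 1)
x(I, o) = -9 + I*o (x(I, o) = I*o - 9 = -9 + I*o)
r = -⅓ (r = ⅔ + (⅓)*(-3) = ⅔ - 1 = -⅓ ≈ -0.33333)
x(t(V(-2, 0)), -12)*(-53) + r = (-9 + 1*(-12))*(-53) - ⅓ = (-9 - 12)*(-53) - ⅓ = -21*(-53) - ⅓ = 1113 - ⅓ = 3338/3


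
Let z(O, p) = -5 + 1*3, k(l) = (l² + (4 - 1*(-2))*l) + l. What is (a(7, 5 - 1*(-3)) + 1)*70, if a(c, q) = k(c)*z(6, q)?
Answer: -13650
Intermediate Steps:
k(l) = l² + 7*l (k(l) = (l² + (4 + 2)*l) + l = (l² + 6*l) + l = l² + 7*l)
z(O, p) = -2 (z(O, p) = -5 + 3 = -2)
a(c, q) = -2*c*(7 + c) (a(c, q) = (c*(7 + c))*(-2) = -2*c*(7 + c))
(a(7, 5 - 1*(-3)) + 1)*70 = (-2*7*(7 + 7) + 1)*70 = (-2*7*14 + 1)*70 = (-196 + 1)*70 = -195*70 = -13650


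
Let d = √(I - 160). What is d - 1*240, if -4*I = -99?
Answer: -240 + I*√541/2 ≈ -240.0 + 11.63*I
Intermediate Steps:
I = 99/4 (I = -¼*(-99) = 99/4 ≈ 24.750)
d = I*√541/2 (d = √(99/4 - 160) = √(-541/4) = I*√541/2 ≈ 11.63*I)
d - 1*240 = I*√541/2 - 1*240 = I*√541/2 - 240 = -240 + I*√541/2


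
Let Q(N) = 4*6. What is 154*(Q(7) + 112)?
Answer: 20944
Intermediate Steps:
Q(N) = 24
154*(Q(7) + 112) = 154*(24 + 112) = 154*136 = 20944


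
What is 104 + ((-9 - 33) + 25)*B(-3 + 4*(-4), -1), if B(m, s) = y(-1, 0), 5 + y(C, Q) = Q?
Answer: 189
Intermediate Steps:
y(C, Q) = -5 + Q
B(m, s) = -5 (B(m, s) = -5 + 0 = -5)
104 + ((-9 - 33) + 25)*B(-3 + 4*(-4), -1) = 104 + ((-9 - 33) + 25)*(-5) = 104 + (-42 + 25)*(-5) = 104 - 17*(-5) = 104 + 85 = 189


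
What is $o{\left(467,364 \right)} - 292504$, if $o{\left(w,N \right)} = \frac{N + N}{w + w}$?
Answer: $- \frac{136599004}{467} \approx -2.925 \cdot 10^{5}$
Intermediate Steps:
$o{\left(w,N \right)} = \frac{N}{w}$ ($o{\left(w,N \right)} = \frac{2 N}{2 w} = 2 N \frac{1}{2 w} = \frac{N}{w}$)
$o{\left(467,364 \right)} - 292504 = \frac{364}{467} - 292504 = - \frac{136599004}{467}$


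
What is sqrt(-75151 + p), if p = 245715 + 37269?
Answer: sqrt(207833) ≈ 455.89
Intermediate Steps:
p = 282984
sqrt(-75151 + p) = sqrt(-75151 + 282984) = sqrt(207833)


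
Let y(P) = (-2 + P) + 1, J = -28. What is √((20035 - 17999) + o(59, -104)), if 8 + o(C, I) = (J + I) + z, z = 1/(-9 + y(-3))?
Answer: 7*√6539/13 ≈ 43.542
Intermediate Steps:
y(P) = -1 + P
z = -1/13 (z = 1/(-9 + (-1 - 3)) = 1/(-9 - 4) = 1/(-13) = -1/13 ≈ -0.076923)
o(C, I) = -469/13 + I (o(C, I) = -8 + ((-28 + I) - 1/13) = -8 + (-365/13 + I) = -469/13 + I)
√((20035 - 17999) + o(59, -104)) = √((20035 - 17999) + (-469/13 - 104)) = √(2036 - 1821/13) = √(24647/13) = 7*√6539/13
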